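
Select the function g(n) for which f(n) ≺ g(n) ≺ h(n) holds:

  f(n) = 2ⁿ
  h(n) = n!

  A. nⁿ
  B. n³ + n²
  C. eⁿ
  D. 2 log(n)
C

We need g(n) with 2ⁿ = o(g(n)) and g(n) = o(n!), i.e. O(2ⁿ) ≺ g ≺ O(n!).
Check each option:
  A. nⁿ — O(nⁿ) does not grow strictly slower than h(n)
  B. n³ + n² — O(n³) does not grow strictly faster than f(n)
  C. eⁿ — O(eⁿ) is strictly between O(2ⁿ) and O(n!) ✓
  D. 2 log(n) — O(log n) does not grow strictly faster than f(n)

Only option C (eⁿ) lies strictly between.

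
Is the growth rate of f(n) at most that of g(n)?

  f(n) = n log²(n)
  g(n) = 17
False

f(n) = n log²(n) is O(n log² n), and g(n) = 17 is O(1).
Since O(n log² n) grows faster than O(1), f(n) = O(g(n)) is false.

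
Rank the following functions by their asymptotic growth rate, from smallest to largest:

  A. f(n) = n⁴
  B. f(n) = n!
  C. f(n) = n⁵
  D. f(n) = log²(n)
D < A < C < B

Comparing growth rates:
D = log²(n) is O(log² n)
A = n⁴ is O(n⁴)
C = n⁵ is O(n⁵)
B = n! is O(n!)

Therefore, the order from slowest to fastest is: D < A < C < B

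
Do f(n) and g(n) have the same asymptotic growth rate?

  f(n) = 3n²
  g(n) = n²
True

f(n) = 3n² and g(n) = n² are both O(n²).
Since they have the same asymptotic growth rate, f(n) = Θ(g(n)) is true.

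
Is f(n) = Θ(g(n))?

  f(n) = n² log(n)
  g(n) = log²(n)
False

f(n) = n² log(n) is O(n² log n), and g(n) = log²(n) is O(log² n).
Since they have different growth rates, f(n) = Θ(g(n)) is false.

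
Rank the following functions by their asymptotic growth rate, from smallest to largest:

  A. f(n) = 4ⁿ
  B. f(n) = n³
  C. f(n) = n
C < B < A

Comparing growth rates:
C = n is O(n)
B = n³ is O(n³)
A = 4ⁿ is O(4ⁿ)

Therefore, the order from slowest to fastest is: C < B < A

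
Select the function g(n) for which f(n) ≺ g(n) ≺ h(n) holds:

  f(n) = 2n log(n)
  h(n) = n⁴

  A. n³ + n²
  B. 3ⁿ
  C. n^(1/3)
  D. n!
A

We need g(n) with 2n log(n) = o(g(n)) and g(n) = o(n⁴), i.e. O(n log n) ≺ g ≺ O(n⁴).
Check each option:
  A. n³ + n² — O(n³) is strictly between O(n log n) and O(n⁴) ✓
  B. 3ⁿ — O(3ⁿ) does not grow strictly slower than h(n)
  C. n^(1/3) — O(n^(1/3)) does not grow strictly faster than f(n)
  D. n! — O(n!) does not grow strictly slower than h(n)

Only option A (n³ + n²) lies strictly between.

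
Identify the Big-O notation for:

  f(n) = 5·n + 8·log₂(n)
O(n)

The dominant term in 5·n + 8·log₂(n) is 5·n, which is Θ(n).
Lower-order terms (8·log₂(n)) are asymptotically negligible.
Constants are absorbed, so the tightest bound is O(n).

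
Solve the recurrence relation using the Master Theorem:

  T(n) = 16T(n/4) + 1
Θ(n²)

Master Theorem: a = 16, b = 4, f(n) = 1.
Compute the critical exponent d = log₄(16) = 2.
Compare f(n) = Θ(1) against n^d:
  k = 0 < d = 2, so f(n) = O(n^(d-ε)) — Case 1.
  The recursion cost dominates: T(n) = Θ(n^d) = Θ(n²).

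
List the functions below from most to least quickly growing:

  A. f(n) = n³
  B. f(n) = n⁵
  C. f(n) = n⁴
B > C > A

Comparing growth rates:
B = n⁵ is O(n⁵)
C = n⁴ is O(n⁴)
A = n³ is O(n³)

Therefore, the order from fastest to slowest is: B > C > A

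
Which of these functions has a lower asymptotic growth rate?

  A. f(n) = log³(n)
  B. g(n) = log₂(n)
B

f(n) = log³(n) is O(log³ n), while g(n) = log₂(n) is O(log n).
Since O(log n) grows slower than O(log³ n), g(n) is dominated.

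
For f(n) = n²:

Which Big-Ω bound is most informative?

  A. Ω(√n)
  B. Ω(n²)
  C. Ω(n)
B

f(n) = n² is Ω(n²).
All listed options are valid Big-Ω bounds (lower bounds),
but Ω(n²) is the tightest (largest valid bound).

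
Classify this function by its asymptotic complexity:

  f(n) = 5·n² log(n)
O(n² log n)

The dominant term in 5·n² log(n) is 5·n² log(n), which is Θ(n² log n).
Constants are absorbed, so the tightest bound is O(n² log n).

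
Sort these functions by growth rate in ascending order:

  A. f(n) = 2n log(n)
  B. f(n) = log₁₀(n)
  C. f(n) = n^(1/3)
B < C < A

Comparing growth rates:
B = log₁₀(n) is O(log n)
C = n^(1/3) is O(n^(1/3))
A = 2n log(n) is O(n log n)

Therefore, the order from slowest to fastest is: B < C < A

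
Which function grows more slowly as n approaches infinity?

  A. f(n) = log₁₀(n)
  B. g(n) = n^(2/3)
A

f(n) = log₁₀(n) is O(log n), while g(n) = n^(2/3) is O(n^(2/3)).
Since O(log n) grows slower than O(n^(2/3)), f(n) is dominated.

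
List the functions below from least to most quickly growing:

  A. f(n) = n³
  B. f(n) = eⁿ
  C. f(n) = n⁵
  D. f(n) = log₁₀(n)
D < A < C < B

Comparing growth rates:
D = log₁₀(n) is O(log n)
A = n³ is O(n³)
C = n⁵ is O(n⁵)
B = eⁿ is O(eⁿ)

Therefore, the order from slowest to fastest is: D < A < C < B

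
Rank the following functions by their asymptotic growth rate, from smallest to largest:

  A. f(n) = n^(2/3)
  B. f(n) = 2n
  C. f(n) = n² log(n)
A < B < C

Comparing growth rates:
A = n^(2/3) is O(n^(2/3))
B = 2n is O(n)
C = n² log(n) is O(n² log n)

Therefore, the order from slowest to fastest is: A < B < C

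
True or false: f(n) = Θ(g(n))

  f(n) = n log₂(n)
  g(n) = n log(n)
True

f(n) = n log₂(n) and g(n) = n log(n) are both O(n log n).
Since they have the same asymptotic growth rate, f(n) = Θ(g(n)) is true.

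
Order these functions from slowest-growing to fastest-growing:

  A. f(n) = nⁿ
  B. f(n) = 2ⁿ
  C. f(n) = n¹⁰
C < B < A

Comparing growth rates:
C = n¹⁰ is O(n¹⁰)
B = 2ⁿ is O(2ⁿ)
A = nⁿ is O(nⁿ)

Therefore, the order from slowest to fastest is: C < B < A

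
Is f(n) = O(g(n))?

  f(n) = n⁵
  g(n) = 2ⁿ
True

f(n) = n⁵ is O(n⁵), and g(n) = 2ⁿ is O(2ⁿ).
Since O(n⁵) ⊆ O(2ⁿ) (f grows no faster than g), f(n) = O(g(n)) is true.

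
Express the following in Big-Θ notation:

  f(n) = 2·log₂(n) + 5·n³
Θ(n³)

Order the terms by growth rate: 2·log₂(n) ≺ 5·n³.
The fastest-growing term 5·n³ dominates as n → ∞; dropping its constant factor gives Θ(n³).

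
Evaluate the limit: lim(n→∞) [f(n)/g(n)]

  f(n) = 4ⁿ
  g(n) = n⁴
∞

Since 4ⁿ (O(4ⁿ)) grows faster than n⁴ (O(n⁴)),
the ratio f(n)/g(n) → ∞ as n → ∞.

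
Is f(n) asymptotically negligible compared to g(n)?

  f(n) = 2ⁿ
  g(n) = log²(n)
False

f(n) = 2ⁿ is O(2ⁿ), and g(n) = log²(n) is O(log² n).
Since O(2ⁿ) grows faster than or equal to O(log² n), f(n) = o(g(n)) is false.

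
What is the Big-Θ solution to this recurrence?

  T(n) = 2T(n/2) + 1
Θ(n)

Master Theorem: a = 2, b = 2, f(n) = 1.
Compute the critical exponent d = log₂(2) = 1.
Compare f(n) = Θ(1) against n^d:
  k = 0 < d = 1, so f(n) = O(n^(d-ε)) — Case 1.
  The recursion cost dominates: T(n) = Θ(n^d) = Θ(n).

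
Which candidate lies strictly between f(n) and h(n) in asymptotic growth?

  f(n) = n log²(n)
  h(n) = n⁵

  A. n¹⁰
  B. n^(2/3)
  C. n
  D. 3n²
D

We need g(n) with n log²(n) = o(g(n)) and g(n) = o(n⁵), i.e. O(n log² n) ≺ g ≺ O(n⁵).
Check each option:
  A. n¹⁰ — O(n¹⁰) does not grow strictly slower than h(n)
  B. n^(2/3) — O(n^(2/3)) does not grow strictly faster than f(n)
  C. n — O(n) does not grow strictly faster than f(n)
  D. 3n² — O(n²) is strictly between O(n log² n) and O(n⁵) ✓

Only option D (3n²) lies strictly between.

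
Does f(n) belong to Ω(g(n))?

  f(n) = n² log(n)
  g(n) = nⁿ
False

f(n) = n² log(n) is O(n² log n), and g(n) = nⁿ is O(nⁿ).
Since O(n² log n) grows slower than O(nⁿ), f(n) = Ω(g(n)) is false.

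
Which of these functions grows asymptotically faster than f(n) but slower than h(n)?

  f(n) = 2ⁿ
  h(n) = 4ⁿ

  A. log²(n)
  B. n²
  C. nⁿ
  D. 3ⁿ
D

We need g(n) with 2ⁿ = o(g(n)) and g(n) = o(4ⁿ), i.e. O(2ⁿ) ≺ g ≺ O(4ⁿ).
Check each option:
  A. log²(n) — O(log² n) does not grow strictly faster than f(n)
  B. n² — O(n²) does not grow strictly faster than f(n)
  C. nⁿ — O(nⁿ) does not grow strictly slower than h(n)
  D. 3ⁿ — O(3ⁿ) is strictly between O(2ⁿ) and O(4ⁿ) ✓

Only option D (3ⁿ) lies strictly between.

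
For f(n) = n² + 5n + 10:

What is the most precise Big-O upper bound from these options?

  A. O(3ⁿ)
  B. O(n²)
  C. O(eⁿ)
B

f(n) = n² + 5n + 10 is O(n²).
All listed options are valid Big-O bounds (upper bounds),
but O(n²) is the tightest (smallest valid bound).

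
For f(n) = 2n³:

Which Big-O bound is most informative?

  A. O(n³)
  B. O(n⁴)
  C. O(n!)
A

f(n) = 2n³ is O(n³).
All listed options are valid Big-O bounds (upper bounds),
but O(n³) is the tightest (smallest valid bound).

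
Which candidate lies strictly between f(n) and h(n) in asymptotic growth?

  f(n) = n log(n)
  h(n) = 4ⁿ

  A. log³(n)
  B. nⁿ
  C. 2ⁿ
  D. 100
C

We need g(n) with n log(n) = o(g(n)) and g(n) = o(4ⁿ), i.e. O(n log n) ≺ g ≺ O(4ⁿ).
Check each option:
  A. log³(n) — O(log³ n) does not grow strictly faster than f(n)
  B. nⁿ — O(nⁿ) does not grow strictly slower than h(n)
  C. 2ⁿ — O(2ⁿ) is strictly between O(n log n) and O(4ⁿ) ✓
  D. 100 — O(1) does not grow strictly faster than f(n)

Only option C (2ⁿ) lies strictly between.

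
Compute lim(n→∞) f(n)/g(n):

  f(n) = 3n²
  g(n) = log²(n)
∞

Since 3n² (O(n²)) grows faster than log²(n) (O(log² n)),
the ratio f(n)/g(n) → ∞ as n → ∞.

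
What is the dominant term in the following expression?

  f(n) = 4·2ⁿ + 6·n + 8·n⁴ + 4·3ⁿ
4·3ⁿ

Looking at each term:
  - 4·2ⁿ is O(2ⁿ)
  - 6·n is O(n)
  - 8·n⁴ is O(n⁴)
  - 4·3ⁿ is O(3ⁿ)

The term 4·3ⁿ (O(3ⁿ)) grows fastest and dominates all others.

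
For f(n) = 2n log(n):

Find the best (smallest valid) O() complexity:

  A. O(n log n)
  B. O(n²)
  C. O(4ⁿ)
A

f(n) = 2n log(n) is O(n log n).
All listed options are valid Big-O bounds (upper bounds),
but O(n log n) is the tightest (smallest valid bound).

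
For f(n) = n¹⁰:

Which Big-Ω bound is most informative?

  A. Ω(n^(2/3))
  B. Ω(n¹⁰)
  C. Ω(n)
B

f(n) = n¹⁰ is Ω(n¹⁰).
All listed options are valid Big-Ω bounds (lower bounds),
but Ω(n¹⁰) is the tightest (largest valid bound).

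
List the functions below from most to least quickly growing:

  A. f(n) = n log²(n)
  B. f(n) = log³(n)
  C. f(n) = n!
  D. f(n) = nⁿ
D > C > A > B

Comparing growth rates:
D = nⁿ is O(nⁿ)
C = n! is O(n!)
A = n log²(n) is O(n log² n)
B = log³(n) is O(log³ n)

Therefore, the order from fastest to slowest is: D > C > A > B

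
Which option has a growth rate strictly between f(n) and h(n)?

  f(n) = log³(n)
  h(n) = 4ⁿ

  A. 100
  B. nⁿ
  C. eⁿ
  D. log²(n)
C

We need g(n) with log³(n) = o(g(n)) and g(n) = o(4ⁿ), i.e. O(log³ n) ≺ g ≺ O(4ⁿ).
Check each option:
  A. 100 — O(1) does not grow strictly faster than f(n)
  B. nⁿ — O(nⁿ) does not grow strictly slower than h(n)
  C. eⁿ — O(eⁿ) is strictly between O(log³ n) and O(4ⁿ) ✓
  D. log²(n) — O(log² n) does not grow strictly faster than f(n)

Only option C (eⁿ) lies strictly between.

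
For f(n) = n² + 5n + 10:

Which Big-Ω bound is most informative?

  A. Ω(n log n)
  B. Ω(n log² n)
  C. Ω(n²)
C

f(n) = n² + 5n + 10 is Ω(n²).
All listed options are valid Big-Ω bounds (lower bounds),
but Ω(n²) is the tightest (largest valid bound).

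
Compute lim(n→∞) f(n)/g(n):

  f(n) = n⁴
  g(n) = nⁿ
0

Since n⁴ (O(n⁴)) grows slower than nⁿ (O(nⁿ)),
the ratio f(n)/g(n) → 0 as n → ∞.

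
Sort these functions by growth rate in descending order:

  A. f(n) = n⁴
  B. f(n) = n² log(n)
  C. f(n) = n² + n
A > B > C

Comparing growth rates:
A = n⁴ is O(n⁴)
B = n² log(n) is O(n² log n)
C = n² + n is O(n²)

Therefore, the order from fastest to slowest is: A > B > C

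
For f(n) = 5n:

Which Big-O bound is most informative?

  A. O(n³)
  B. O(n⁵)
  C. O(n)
C

f(n) = 5n is O(n).
All listed options are valid Big-O bounds (upper bounds),
but O(n) is the tightest (smallest valid bound).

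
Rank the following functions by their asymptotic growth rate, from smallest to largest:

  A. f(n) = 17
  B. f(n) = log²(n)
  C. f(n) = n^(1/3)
A < B < C

Comparing growth rates:
A = 17 is O(1)
B = log²(n) is O(log² n)
C = n^(1/3) is O(n^(1/3))

Therefore, the order from slowest to fastest is: A < B < C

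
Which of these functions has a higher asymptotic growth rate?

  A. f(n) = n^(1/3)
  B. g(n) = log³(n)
A

f(n) = n^(1/3) is O(n^(1/3)), while g(n) = log³(n) is O(log³ n).
Since O(n^(1/3)) grows faster than O(log³ n), f(n) dominates.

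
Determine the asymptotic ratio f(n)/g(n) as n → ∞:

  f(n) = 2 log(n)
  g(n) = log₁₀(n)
log(100)

Since 2 log(n) and log₁₀(n) have the same growth rate (O(log n)),
the ratio converges to a constant: log(100).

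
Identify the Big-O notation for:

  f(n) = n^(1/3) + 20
O(n^(1/3))

The dominant term in n^(1/3) + 20 is n^(1/3), which is Θ(n^(1/3)).
Lower-order terms (20) are asymptotically negligible.
Constants are absorbed, so the tightest bound is O(n^(1/3)).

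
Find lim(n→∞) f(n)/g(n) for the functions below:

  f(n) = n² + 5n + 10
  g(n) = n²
1

Since n² + 5n + 10 and n² have the same growth rate (O(n²)),
the ratio converges to a constant: 1.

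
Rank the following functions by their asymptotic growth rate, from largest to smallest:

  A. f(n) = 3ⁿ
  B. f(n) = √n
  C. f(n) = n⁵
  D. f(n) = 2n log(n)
A > C > D > B

Comparing growth rates:
A = 3ⁿ is O(3ⁿ)
C = n⁵ is O(n⁵)
D = 2n log(n) is O(n log n)
B = √n is O(√n)

Therefore, the order from fastest to slowest is: A > C > D > B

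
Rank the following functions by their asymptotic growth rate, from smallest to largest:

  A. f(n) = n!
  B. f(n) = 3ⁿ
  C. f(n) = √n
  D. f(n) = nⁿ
C < B < A < D

Comparing growth rates:
C = √n is O(√n)
B = 3ⁿ is O(3ⁿ)
A = n! is O(n!)
D = nⁿ is O(nⁿ)

Therefore, the order from slowest to fastest is: C < B < A < D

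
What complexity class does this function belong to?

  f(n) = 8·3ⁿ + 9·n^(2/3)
O(3ⁿ)

The dominant term in 8·3ⁿ + 9·n^(2/3) is 8·3ⁿ, which is Θ(3ⁿ).
Lower-order terms (9·n^(2/3)) are asymptotically negligible.
Constants are absorbed, so the tightest bound is O(3ⁿ).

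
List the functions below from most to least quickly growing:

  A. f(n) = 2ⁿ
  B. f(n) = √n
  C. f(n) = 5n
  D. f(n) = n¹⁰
A > D > C > B

Comparing growth rates:
A = 2ⁿ is O(2ⁿ)
D = n¹⁰ is O(n¹⁰)
C = 5n is O(n)
B = √n is O(√n)

Therefore, the order from fastest to slowest is: A > D > C > B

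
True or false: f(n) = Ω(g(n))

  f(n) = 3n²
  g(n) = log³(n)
True

f(n) = 3n² is O(n²), and g(n) = log³(n) is O(log³ n).
Since O(n²) grows at least as fast as O(log³ n), f(n) = Ω(g(n)) is true.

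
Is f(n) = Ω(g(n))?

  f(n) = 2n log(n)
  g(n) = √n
True

f(n) = 2n log(n) is O(n log n), and g(n) = √n is O(√n).
Since O(n log n) grows at least as fast as O(√n), f(n) = Ω(g(n)) is true.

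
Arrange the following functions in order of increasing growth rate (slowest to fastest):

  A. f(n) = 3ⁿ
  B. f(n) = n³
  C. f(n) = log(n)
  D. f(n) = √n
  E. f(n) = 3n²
C < D < E < B < A

Comparing growth rates:
C = log(n) is O(log n)
D = √n is O(√n)
E = 3n² is O(n²)
B = n³ is O(n³)
A = 3ⁿ is O(3ⁿ)

Therefore, the order from slowest to fastest is: C < D < E < B < A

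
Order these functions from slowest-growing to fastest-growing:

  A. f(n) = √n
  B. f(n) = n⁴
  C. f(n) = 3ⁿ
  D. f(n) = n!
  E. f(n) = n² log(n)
A < E < B < C < D

Comparing growth rates:
A = √n is O(√n)
E = n² log(n) is O(n² log n)
B = n⁴ is O(n⁴)
C = 3ⁿ is O(3ⁿ)
D = n! is O(n!)

Therefore, the order from slowest to fastest is: A < E < B < C < D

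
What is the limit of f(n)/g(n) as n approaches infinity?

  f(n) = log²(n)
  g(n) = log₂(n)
∞

Since log²(n) (O(log² n)) grows faster than log₂(n) (O(log n)),
the ratio f(n)/g(n) → ∞ as n → ∞.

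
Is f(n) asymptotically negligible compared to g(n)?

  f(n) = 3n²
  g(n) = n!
True

f(n) = 3n² is O(n²), and g(n) = n! is O(n!).
Since O(n²) grows strictly slower than O(n!), f(n) = o(g(n)) is true.
This means lim(n→∞) f(n)/g(n) = 0.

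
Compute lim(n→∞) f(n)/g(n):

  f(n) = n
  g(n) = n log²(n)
0

Since n (O(n)) grows slower than n log²(n) (O(n log² n)),
the ratio f(n)/g(n) → 0 as n → ∞.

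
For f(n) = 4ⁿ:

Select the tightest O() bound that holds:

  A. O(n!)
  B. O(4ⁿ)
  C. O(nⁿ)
B

f(n) = 4ⁿ is O(4ⁿ).
All listed options are valid Big-O bounds (upper bounds),
but O(4ⁿ) is the tightest (smallest valid bound).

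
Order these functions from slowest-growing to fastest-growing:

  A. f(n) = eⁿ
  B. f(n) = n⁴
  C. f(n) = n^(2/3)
C < B < A

Comparing growth rates:
C = n^(2/3) is O(n^(2/3))
B = n⁴ is O(n⁴)
A = eⁿ is O(eⁿ)

Therefore, the order from slowest to fastest is: C < B < A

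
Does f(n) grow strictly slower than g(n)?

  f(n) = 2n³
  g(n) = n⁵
True

f(n) = 2n³ is O(n³), and g(n) = n⁵ is O(n⁵).
Since O(n³) grows strictly slower than O(n⁵), f(n) = o(g(n)) is true.
This means lim(n→∞) f(n)/g(n) = 0.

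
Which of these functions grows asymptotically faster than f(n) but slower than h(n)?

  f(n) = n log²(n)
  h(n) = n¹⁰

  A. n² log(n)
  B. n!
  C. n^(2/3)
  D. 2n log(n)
A

We need g(n) with n log²(n) = o(g(n)) and g(n) = o(n¹⁰), i.e. O(n log² n) ≺ g ≺ O(n¹⁰).
Check each option:
  A. n² log(n) — O(n² log n) is strictly between O(n log² n) and O(n¹⁰) ✓
  B. n! — O(n!) does not grow strictly slower than h(n)
  C. n^(2/3) — O(n^(2/3)) does not grow strictly faster than f(n)
  D. 2n log(n) — O(n log n) does not grow strictly faster than f(n)

Only option A (n² log(n)) lies strictly between.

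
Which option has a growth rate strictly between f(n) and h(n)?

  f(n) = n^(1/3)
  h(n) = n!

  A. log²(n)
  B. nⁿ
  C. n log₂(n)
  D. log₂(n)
C

We need g(n) with n^(1/3) = o(g(n)) and g(n) = o(n!), i.e. O(n^(1/3)) ≺ g ≺ O(n!).
Check each option:
  A. log²(n) — O(log² n) does not grow strictly faster than f(n)
  B. nⁿ — O(nⁿ) does not grow strictly slower than h(n)
  C. n log₂(n) — O(n log n) is strictly between O(n^(1/3)) and O(n!) ✓
  D. log₂(n) — O(log n) does not grow strictly faster than f(n)

Only option C (n log₂(n)) lies strictly between.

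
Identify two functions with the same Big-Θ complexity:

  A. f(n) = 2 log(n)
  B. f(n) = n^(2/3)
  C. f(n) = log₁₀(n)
A and C

Examining each function:
  A. 2 log(n) is O(log n)
  B. n^(2/3) is O(n^(2/3))
  C. log₁₀(n) is O(log n)

Functions A and C both have the same complexity class.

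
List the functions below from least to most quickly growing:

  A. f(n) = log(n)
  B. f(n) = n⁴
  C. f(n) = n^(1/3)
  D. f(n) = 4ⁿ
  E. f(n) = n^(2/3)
A < C < E < B < D

Comparing growth rates:
A = log(n) is O(log n)
C = n^(1/3) is O(n^(1/3))
E = n^(2/3) is O(n^(2/3))
B = n⁴ is O(n⁴)
D = 4ⁿ is O(4ⁿ)

Therefore, the order from slowest to fastest is: A < C < E < B < D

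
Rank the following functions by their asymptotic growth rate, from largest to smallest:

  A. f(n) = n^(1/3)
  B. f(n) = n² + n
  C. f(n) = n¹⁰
C > B > A

Comparing growth rates:
C = n¹⁰ is O(n¹⁰)
B = n² + n is O(n²)
A = n^(1/3) is O(n^(1/3))

Therefore, the order from fastest to slowest is: C > B > A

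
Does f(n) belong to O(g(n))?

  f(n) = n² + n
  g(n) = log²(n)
False

f(n) = n² + n is O(n²), and g(n) = log²(n) is O(log² n).
Since O(n²) grows faster than O(log² n), f(n) = O(g(n)) is false.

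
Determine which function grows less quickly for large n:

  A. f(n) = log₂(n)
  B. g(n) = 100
B

f(n) = log₂(n) is O(log n), while g(n) = 100 is O(1).
Since O(1) grows slower than O(log n), g(n) is dominated.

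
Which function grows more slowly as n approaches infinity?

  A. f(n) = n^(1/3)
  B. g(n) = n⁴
A

f(n) = n^(1/3) is O(n^(1/3)), while g(n) = n⁴ is O(n⁴).
Since O(n^(1/3)) grows slower than O(n⁴), f(n) is dominated.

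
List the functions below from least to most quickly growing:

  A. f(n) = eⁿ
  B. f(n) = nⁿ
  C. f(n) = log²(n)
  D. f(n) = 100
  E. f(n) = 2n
D < C < E < A < B

Comparing growth rates:
D = 100 is O(1)
C = log²(n) is O(log² n)
E = 2n is O(n)
A = eⁿ is O(eⁿ)
B = nⁿ is O(nⁿ)

Therefore, the order from slowest to fastest is: D < C < E < A < B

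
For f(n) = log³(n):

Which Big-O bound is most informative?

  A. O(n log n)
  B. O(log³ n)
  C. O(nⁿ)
B

f(n) = log³(n) is O(log³ n).
All listed options are valid Big-O bounds (upper bounds),
but O(log³ n) is the tightest (smallest valid bound).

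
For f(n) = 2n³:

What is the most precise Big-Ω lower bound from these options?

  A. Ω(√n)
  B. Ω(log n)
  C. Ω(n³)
C

f(n) = 2n³ is Ω(n³).
All listed options are valid Big-Ω bounds (lower bounds),
but Ω(n³) is the tightest (largest valid bound).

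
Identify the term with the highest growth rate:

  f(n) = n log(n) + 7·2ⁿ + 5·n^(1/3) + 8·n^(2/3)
7·2ⁿ

Looking at each term:
  - n log(n) is O(n log n)
  - 7·2ⁿ is O(2ⁿ)
  - 5·n^(1/3) is O(n^(1/3))
  - 8·n^(2/3) is O(n^(2/3))

The term 7·2ⁿ (O(2ⁿ)) grows fastest and dominates all others.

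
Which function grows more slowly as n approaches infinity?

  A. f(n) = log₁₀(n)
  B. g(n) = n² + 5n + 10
A

f(n) = log₁₀(n) is O(log n), while g(n) = n² + 5n + 10 is O(n²).
Since O(log n) grows slower than O(n²), f(n) is dominated.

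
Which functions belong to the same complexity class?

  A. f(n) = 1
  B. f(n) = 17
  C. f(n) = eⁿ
A and B

Examining each function:
  A. 1 is O(1)
  B. 17 is O(1)
  C. eⁿ is O(eⁿ)

Functions A and B both have the same complexity class.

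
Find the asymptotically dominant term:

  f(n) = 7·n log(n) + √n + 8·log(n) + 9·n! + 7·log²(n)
9·n!

Looking at each term:
  - 7·n log(n) is O(n log n)
  - √n is O(√n)
  - 8·log(n) is O(log n)
  - 9·n! is O(n!)
  - 7·log²(n) is O(log² n)

The term 9·n! (O(n!)) grows fastest and dominates all others.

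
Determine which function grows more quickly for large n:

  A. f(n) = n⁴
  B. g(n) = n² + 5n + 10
A

f(n) = n⁴ is O(n⁴), while g(n) = n² + 5n + 10 is O(n²).
Since O(n⁴) grows faster than O(n²), f(n) dominates.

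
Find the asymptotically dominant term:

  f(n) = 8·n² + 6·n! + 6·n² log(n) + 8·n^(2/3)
6·n!

Looking at each term:
  - 8·n² is O(n²)
  - 6·n! is O(n!)
  - 6·n² log(n) is O(n² log n)
  - 8·n^(2/3) is O(n^(2/3))

The term 6·n! (O(n!)) grows fastest and dominates all others.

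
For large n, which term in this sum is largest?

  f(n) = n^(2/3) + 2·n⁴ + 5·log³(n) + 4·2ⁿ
4·2ⁿ

Looking at each term:
  - n^(2/3) is O(n^(2/3))
  - 2·n⁴ is O(n⁴)
  - 5·log³(n) is O(log³ n)
  - 4·2ⁿ is O(2ⁿ)

The term 4·2ⁿ (O(2ⁿ)) grows fastest and dominates all others.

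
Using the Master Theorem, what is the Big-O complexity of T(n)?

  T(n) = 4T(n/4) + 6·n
Θ(n log n)

Master Theorem: a = 4, b = 4, f(n) = 6·n.
Compute the critical exponent d = log₄(4) = 1.
Compare f(n) = Θ(n) against n^d:
  k = 1 = d, so f(n) = Θ(n^d) — Case 2.
  Work is balanced across levels: T(n) = Θ(n^d log n) = Θ(n log n).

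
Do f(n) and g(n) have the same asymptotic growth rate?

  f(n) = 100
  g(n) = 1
True

f(n) = 100 and g(n) = 1 are both O(1).
Since they have the same asymptotic growth rate, f(n) = Θ(g(n)) is true.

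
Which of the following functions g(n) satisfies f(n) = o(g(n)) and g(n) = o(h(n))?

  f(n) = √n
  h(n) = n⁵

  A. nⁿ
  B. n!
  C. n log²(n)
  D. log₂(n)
C

We need g(n) with √n = o(g(n)) and g(n) = o(n⁵), i.e. O(√n) ≺ g ≺ O(n⁵).
Check each option:
  A. nⁿ — O(nⁿ) does not grow strictly slower than h(n)
  B. n! — O(n!) does not grow strictly slower than h(n)
  C. n log²(n) — O(n log² n) is strictly between O(√n) and O(n⁵) ✓
  D. log₂(n) — O(log n) does not grow strictly faster than f(n)

Only option C (n log²(n)) lies strictly between.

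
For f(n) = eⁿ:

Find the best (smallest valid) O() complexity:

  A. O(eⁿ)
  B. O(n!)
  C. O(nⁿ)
A

f(n) = eⁿ is O(eⁿ).
All listed options are valid Big-O bounds (upper bounds),
but O(eⁿ) is the tightest (smallest valid bound).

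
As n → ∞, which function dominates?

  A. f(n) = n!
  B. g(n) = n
A

f(n) = n! is O(n!), while g(n) = n is O(n).
Since O(n!) grows faster than O(n), f(n) dominates.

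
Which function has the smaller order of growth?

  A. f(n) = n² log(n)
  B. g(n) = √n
B

f(n) = n² log(n) is O(n² log n), while g(n) = √n is O(√n).
Since O(√n) grows slower than O(n² log n), g(n) is dominated.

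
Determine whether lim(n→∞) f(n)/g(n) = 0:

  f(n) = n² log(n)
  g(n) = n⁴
True

f(n) = n² log(n) is O(n² log n), and g(n) = n⁴ is O(n⁴).
Since O(n² log n) grows strictly slower than O(n⁴), f(n) = o(g(n)) is true.
This means lim(n→∞) f(n)/g(n) = 0.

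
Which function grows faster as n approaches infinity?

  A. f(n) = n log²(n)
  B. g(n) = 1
A

f(n) = n log²(n) is O(n log² n), while g(n) = 1 is O(1).
Since O(n log² n) grows faster than O(1), f(n) dominates.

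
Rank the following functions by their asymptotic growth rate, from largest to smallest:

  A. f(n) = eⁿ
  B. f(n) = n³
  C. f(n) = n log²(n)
A > B > C

Comparing growth rates:
A = eⁿ is O(eⁿ)
B = n³ is O(n³)
C = n log²(n) is O(n log² n)

Therefore, the order from fastest to slowest is: A > B > C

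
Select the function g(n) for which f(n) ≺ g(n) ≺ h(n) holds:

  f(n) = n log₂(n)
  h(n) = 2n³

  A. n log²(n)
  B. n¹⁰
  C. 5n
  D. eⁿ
A

We need g(n) with n log₂(n) = o(g(n)) and g(n) = o(2n³), i.e. O(n log n) ≺ g ≺ O(n³).
Check each option:
  A. n log²(n) — O(n log² n) is strictly between O(n log n) and O(n³) ✓
  B. n¹⁰ — O(n¹⁰) does not grow strictly slower than h(n)
  C. 5n — O(n) does not grow strictly faster than f(n)
  D. eⁿ — O(eⁿ) does not grow strictly slower than h(n)

Only option A (n log²(n)) lies strictly between.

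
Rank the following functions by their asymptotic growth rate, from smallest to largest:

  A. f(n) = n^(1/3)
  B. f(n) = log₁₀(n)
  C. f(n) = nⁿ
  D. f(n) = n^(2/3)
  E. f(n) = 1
E < B < A < D < C

Comparing growth rates:
E = 1 is O(1)
B = log₁₀(n) is O(log n)
A = n^(1/3) is O(n^(1/3))
D = n^(2/3) is O(n^(2/3))
C = nⁿ is O(nⁿ)

Therefore, the order from slowest to fastest is: E < B < A < D < C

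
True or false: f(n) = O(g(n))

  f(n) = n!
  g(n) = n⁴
False

f(n) = n! is O(n!), and g(n) = n⁴ is O(n⁴).
Since O(n!) grows faster than O(n⁴), f(n) = O(g(n)) is false.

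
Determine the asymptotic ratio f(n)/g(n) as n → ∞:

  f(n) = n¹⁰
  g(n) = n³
∞

Since n¹⁰ (O(n¹⁰)) grows faster than n³ (O(n³)),
the ratio f(n)/g(n) → ∞ as n → ∞.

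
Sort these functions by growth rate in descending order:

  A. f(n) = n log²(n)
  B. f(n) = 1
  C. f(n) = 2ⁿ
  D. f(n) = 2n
C > A > D > B

Comparing growth rates:
C = 2ⁿ is O(2ⁿ)
A = n log²(n) is O(n log² n)
D = 2n is O(n)
B = 1 is O(1)

Therefore, the order from fastest to slowest is: C > A > D > B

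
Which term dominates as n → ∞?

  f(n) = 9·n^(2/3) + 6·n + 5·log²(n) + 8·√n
6·n

Looking at each term:
  - 9·n^(2/3) is O(n^(2/3))
  - 6·n is O(n)
  - 5·log²(n) is O(log² n)
  - 8·√n is O(√n)

The term 6·n (O(n)) grows fastest and dominates all others.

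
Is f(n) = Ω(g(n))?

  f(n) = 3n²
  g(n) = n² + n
True

f(n) = 3n² and g(n) = n² + n are both O(n²).
Big-Ω permits equal growth rates (f ≥ c·g for some c > 0), so f(n) = Ω(g(n)) is true.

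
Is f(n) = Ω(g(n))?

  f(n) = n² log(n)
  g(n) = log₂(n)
True

f(n) = n² log(n) is O(n² log n), and g(n) = log₂(n) is O(log n).
Since O(n² log n) grows at least as fast as O(log n), f(n) = Ω(g(n)) is true.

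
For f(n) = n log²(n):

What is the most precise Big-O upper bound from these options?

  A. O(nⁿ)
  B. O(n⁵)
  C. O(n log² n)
C

f(n) = n log²(n) is O(n log² n).
All listed options are valid Big-O bounds (upper bounds),
but O(n log² n) is the tightest (smallest valid bound).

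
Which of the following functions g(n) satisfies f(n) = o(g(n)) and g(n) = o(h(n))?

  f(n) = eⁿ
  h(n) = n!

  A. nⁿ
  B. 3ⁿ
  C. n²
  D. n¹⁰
B

We need g(n) with eⁿ = o(g(n)) and g(n) = o(n!), i.e. O(eⁿ) ≺ g ≺ O(n!).
Check each option:
  A. nⁿ — O(nⁿ) does not grow strictly slower than h(n)
  B. 3ⁿ — O(3ⁿ) is strictly between O(eⁿ) and O(n!) ✓
  C. n² — O(n²) does not grow strictly faster than f(n)
  D. n¹⁰ — O(n¹⁰) does not grow strictly faster than f(n)

Only option B (3ⁿ) lies strictly between.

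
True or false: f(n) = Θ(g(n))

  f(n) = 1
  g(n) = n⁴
False

f(n) = 1 is O(1), and g(n) = n⁴ is O(n⁴).
Since they have different growth rates, f(n) = Θ(g(n)) is false.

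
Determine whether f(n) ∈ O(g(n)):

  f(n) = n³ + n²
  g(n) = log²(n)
False

f(n) = n³ + n² is O(n³), and g(n) = log²(n) is O(log² n).
Since O(n³) grows faster than O(log² n), f(n) = O(g(n)) is false.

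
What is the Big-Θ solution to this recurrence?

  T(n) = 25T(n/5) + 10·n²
Θ(n² log n)

Master Theorem: a = 25, b = 5, f(n) = 10·n².
Compute the critical exponent d = log₅(25) = 2.
Compare f(n) = Θ(n²) against n^d:
  k = 2 = d, so f(n) = Θ(n^d) — Case 2.
  Work is balanced across levels: T(n) = Θ(n^d log n) = Θ(n² log n).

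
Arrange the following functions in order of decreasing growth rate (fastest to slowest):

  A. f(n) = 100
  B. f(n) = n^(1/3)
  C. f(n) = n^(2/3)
C > B > A

Comparing growth rates:
C = n^(2/3) is O(n^(2/3))
B = n^(1/3) is O(n^(1/3))
A = 100 is O(1)

Therefore, the order from fastest to slowest is: C > B > A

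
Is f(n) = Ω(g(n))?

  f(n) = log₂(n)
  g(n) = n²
False

f(n) = log₂(n) is O(log n), and g(n) = n² is O(n²).
Since O(log n) grows slower than O(n²), f(n) = Ω(g(n)) is false.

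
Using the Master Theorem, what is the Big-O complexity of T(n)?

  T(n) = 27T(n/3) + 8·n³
Θ(n³ log n)

Master Theorem: a = 27, b = 3, f(n) = 8·n³.
Compute the critical exponent d = log₃(27) = 3.
Compare f(n) = Θ(n³) against n^d:
  k = 3 = d, so f(n) = Θ(n^d) — Case 2.
  Work is balanced across levels: T(n) = Θ(n^d log n) = Θ(n³ log n).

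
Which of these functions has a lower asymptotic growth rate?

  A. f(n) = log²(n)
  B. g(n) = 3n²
A

f(n) = log²(n) is O(log² n), while g(n) = 3n² is O(n²).
Since O(log² n) grows slower than O(n²), f(n) is dominated.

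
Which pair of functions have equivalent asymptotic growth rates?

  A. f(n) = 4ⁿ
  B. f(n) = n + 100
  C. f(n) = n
B and C

Examining each function:
  A. 4ⁿ is O(4ⁿ)
  B. n + 100 is O(n)
  C. n is O(n)

Functions B and C both have the same complexity class.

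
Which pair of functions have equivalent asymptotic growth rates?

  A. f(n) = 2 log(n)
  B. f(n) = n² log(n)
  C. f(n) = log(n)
A and C

Examining each function:
  A. 2 log(n) is O(log n)
  B. n² log(n) is O(n² log n)
  C. log(n) is O(log n)

Functions A and C both have the same complexity class.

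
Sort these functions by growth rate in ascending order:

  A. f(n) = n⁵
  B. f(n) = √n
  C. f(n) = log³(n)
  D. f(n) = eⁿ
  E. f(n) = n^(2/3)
C < B < E < A < D

Comparing growth rates:
C = log³(n) is O(log³ n)
B = √n is O(√n)
E = n^(2/3) is O(n^(2/3))
A = n⁵ is O(n⁵)
D = eⁿ is O(eⁿ)

Therefore, the order from slowest to fastest is: C < B < E < A < D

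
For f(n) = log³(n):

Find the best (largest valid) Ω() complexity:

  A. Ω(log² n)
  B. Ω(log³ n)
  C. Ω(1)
B

f(n) = log³(n) is Ω(log³ n).
All listed options are valid Big-Ω bounds (lower bounds),
but Ω(log³ n) is the tightest (largest valid bound).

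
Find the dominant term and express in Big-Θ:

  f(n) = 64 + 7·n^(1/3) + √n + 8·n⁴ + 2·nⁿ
Θ(nⁿ)

Order the terms by growth rate: 64 ≺ 7·n^(1/3) ≺ √n ≺ 8·n⁴ ≺ 2·nⁿ.
The fastest-growing term 2·nⁿ dominates as n → ∞; dropping its constant factor gives Θ(nⁿ).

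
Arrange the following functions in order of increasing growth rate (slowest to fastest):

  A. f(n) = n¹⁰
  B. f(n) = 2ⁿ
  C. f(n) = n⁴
C < A < B

Comparing growth rates:
C = n⁴ is O(n⁴)
A = n¹⁰ is O(n¹⁰)
B = 2ⁿ is O(2ⁿ)

Therefore, the order from slowest to fastest is: C < A < B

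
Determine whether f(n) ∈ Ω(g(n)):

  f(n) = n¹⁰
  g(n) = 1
True

f(n) = n¹⁰ is O(n¹⁰), and g(n) = 1 is O(1).
Since O(n¹⁰) grows at least as fast as O(1), f(n) = Ω(g(n)) is true.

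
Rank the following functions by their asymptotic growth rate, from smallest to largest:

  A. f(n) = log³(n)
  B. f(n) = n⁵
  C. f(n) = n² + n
A < C < B

Comparing growth rates:
A = log³(n) is O(log³ n)
C = n² + n is O(n²)
B = n⁵ is O(n⁵)

Therefore, the order from slowest to fastest is: A < C < B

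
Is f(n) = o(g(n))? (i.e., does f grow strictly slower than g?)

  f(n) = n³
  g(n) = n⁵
True

f(n) = n³ is O(n³), and g(n) = n⁵ is O(n⁵).
Since O(n³) grows strictly slower than O(n⁵), f(n) = o(g(n)) is true.
This means lim(n→∞) f(n)/g(n) = 0.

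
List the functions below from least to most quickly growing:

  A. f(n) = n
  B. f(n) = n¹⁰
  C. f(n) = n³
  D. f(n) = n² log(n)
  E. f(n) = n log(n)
A < E < D < C < B

Comparing growth rates:
A = n is O(n)
E = n log(n) is O(n log n)
D = n² log(n) is O(n² log n)
C = n³ is O(n³)
B = n¹⁰ is O(n¹⁰)

Therefore, the order from slowest to fastest is: A < E < D < C < B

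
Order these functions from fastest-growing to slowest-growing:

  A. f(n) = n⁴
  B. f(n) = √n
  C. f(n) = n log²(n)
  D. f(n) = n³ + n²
A > D > C > B

Comparing growth rates:
A = n⁴ is O(n⁴)
D = n³ + n² is O(n³)
C = n log²(n) is O(n log² n)
B = √n is O(√n)

Therefore, the order from fastest to slowest is: A > D > C > B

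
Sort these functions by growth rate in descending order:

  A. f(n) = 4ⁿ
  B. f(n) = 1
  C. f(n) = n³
A > C > B

Comparing growth rates:
A = 4ⁿ is O(4ⁿ)
C = n³ is O(n³)
B = 1 is O(1)

Therefore, the order from fastest to slowest is: A > C > B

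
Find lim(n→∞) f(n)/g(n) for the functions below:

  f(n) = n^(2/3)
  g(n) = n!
0

Since n^(2/3) (O(n^(2/3))) grows slower than n! (O(n!)),
the ratio f(n)/g(n) → 0 as n → ∞.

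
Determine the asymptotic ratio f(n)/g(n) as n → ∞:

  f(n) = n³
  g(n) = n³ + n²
1

Since n³ and n³ + n² have the same growth rate (O(n³)),
the ratio converges to a constant: 1.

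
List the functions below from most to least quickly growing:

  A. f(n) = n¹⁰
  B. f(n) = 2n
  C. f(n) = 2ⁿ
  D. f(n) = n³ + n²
C > A > D > B

Comparing growth rates:
C = 2ⁿ is O(2ⁿ)
A = n¹⁰ is O(n¹⁰)
D = n³ + n² is O(n³)
B = 2n is O(n)

Therefore, the order from fastest to slowest is: C > A > D > B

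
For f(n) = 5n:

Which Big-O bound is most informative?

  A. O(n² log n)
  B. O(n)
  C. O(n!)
B

f(n) = 5n is O(n).
All listed options are valid Big-O bounds (upper bounds),
but O(n) is the tightest (smallest valid bound).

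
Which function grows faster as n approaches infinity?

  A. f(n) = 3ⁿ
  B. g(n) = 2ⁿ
A

f(n) = 3ⁿ is O(3ⁿ), while g(n) = 2ⁿ is O(2ⁿ).
Since O(3ⁿ) grows faster than O(2ⁿ), f(n) dominates.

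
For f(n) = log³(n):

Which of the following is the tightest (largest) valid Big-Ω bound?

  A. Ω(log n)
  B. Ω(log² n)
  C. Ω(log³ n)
C

f(n) = log³(n) is Ω(log³ n).
All listed options are valid Big-Ω bounds (lower bounds),
but Ω(log³ n) is the tightest (largest valid bound).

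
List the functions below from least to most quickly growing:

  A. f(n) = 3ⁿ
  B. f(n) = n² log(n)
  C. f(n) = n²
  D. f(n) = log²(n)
D < C < B < A

Comparing growth rates:
D = log²(n) is O(log² n)
C = n² is O(n²)
B = n² log(n) is O(n² log n)
A = 3ⁿ is O(3ⁿ)

Therefore, the order from slowest to fastest is: D < C < B < A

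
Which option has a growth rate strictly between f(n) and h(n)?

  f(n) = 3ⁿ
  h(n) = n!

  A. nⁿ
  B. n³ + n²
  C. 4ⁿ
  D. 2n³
C

We need g(n) with 3ⁿ = o(g(n)) and g(n) = o(n!), i.e. O(3ⁿ) ≺ g ≺ O(n!).
Check each option:
  A. nⁿ — O(nⁿ) does not grow strictly slower than h(n)
  B. n³ + n² — O(n³) does not grow strictly faster than f(n)
  C. 4ⁿ — O(4ⁿ) is strictly between O(3ⁿ) and O(n!) ✓
  D. 2n³ — O(n³) does not grow strictly faster than f(n)

Only option C (4ⁿ) lies strictly between.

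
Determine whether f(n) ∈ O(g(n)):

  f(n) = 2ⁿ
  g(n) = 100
False

f(n) = 2ⁿ is O(2ⁿ), and g(n) = 100 is O(1).
Since O(2ⁿ) grows faster than O(1), f(n) = O(g(n)) is false.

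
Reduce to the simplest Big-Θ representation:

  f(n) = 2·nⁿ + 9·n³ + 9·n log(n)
Θ(nⁿ)

Order the terms by growth rate: 9·n log(n) ≺ 9·n³ ≺ 2·nⁿ.
The fastest-growing term 2·nⁿ dominates as n → ∞; dropping its constant factor gives Θ(nⁿ).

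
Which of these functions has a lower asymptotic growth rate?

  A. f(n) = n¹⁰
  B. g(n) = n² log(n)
B

f(n) = n¹⁰ is O(n¹⁰), while g(n) = n² log(n) is O(n² log n).
Since O(n² log n) grows slower than O(n¹⁰), g(n) is dominated.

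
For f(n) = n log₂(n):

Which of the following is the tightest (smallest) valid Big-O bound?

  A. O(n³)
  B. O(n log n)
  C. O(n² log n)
B

f(n) = n log₂(n) is O(n log n).
All listed options are valid Big-O bounds (upper bounds),
but O(n log n) is the tightest (smallest valid bound).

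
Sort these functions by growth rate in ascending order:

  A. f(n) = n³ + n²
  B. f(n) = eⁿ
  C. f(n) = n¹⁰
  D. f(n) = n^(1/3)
D < A < C < B

Comparing growth rates:
D = n^(1/3) is O(n^(1/3))
A = n³ + n² is O(n³)
C = n¹⁰ is O(n¹⁰)
B = eⁿ is O(eⁿ)

Therefore, the order from slowest to fastest is: D < A < C < B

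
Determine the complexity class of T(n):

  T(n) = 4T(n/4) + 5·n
Θ(n log n)

Master Theorem: a = 4, b = 4, f(n) = 5·n.
Compute the critical exponent d = log₄(4) = 1.
Compare f(n) = Θ(n) against n^d:
  k = 1 = d, so f(n) = Θ(n^d) — Case 2.
  Work is balanced across levels: T(n) = Θ(n^d log n) = Θ(n log n).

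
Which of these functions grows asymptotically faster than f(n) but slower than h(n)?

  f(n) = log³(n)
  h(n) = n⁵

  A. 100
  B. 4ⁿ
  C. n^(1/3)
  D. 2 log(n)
C

We need g(n) with log³(n) = o(g(n)) and g(n) = o(n⁵), i.e. O(log³ n) ≺ g ≺ O(n⁵).
Check each option:
  A. 100 — O(1) does not grow strictly faster than f(n)
  B. 4ⁿ — O(4ⁿ) does not grow strictly slower than h(n)
  C. n^(1/3) — O(n^(1/3)) is strictly between O(log³ n) and O(n⁵) ✓
  D. 2 log(n) — O(log n) does not grow strictly faster than f(n)

Only option C (n^(1/3)) lies strictly between.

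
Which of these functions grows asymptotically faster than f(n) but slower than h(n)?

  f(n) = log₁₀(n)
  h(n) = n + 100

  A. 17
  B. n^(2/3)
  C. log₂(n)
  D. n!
B

We need g(n) with log₁₀(n) = o(g(n)) and g(n) = o(n + 100), i.e. O(log n) ≺ g ≺ O(n).
Check each option:
  A. 17 — O(1) does not grow strictly faster than f(n)
  B. n^(2/3) — O(n^(2/3)) is strictly between O(log n) and O(n) ✓
  C. log₂(n) — O(log n) does not grow strictly faster than f(n)
  D. n! — O(n!) does not grow strictly slower than h(n)

Only option B (n^(2/3)) lies strictly between.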